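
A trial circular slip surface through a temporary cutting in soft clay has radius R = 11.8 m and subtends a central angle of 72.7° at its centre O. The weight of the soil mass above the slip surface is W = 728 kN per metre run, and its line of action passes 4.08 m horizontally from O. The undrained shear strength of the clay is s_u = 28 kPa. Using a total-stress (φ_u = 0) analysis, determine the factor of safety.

FS = 1.67

Taking moments about the centre O, the resisting moment is provided by the undrained shear strength acting along the arc:
Arc length L_a = R·θ = 11.8·(72.7°·π/180) = 11.8·1.2689 = 14.97 m
M_R = s_u·L_a·R = 28·14.97·11.8 = 4946.9 kN·m/m
M_D = W·d = 728·4.08 = 2970.2 kN·m/m
FS = M_R / M_D = 4946.9 / 2970.2 = 1.665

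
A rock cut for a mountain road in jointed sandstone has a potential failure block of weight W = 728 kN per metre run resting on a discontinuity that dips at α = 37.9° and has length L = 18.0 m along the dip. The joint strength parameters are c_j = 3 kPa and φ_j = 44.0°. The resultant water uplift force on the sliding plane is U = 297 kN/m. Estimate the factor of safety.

Resolving the block weight along and normal to the plane and applying the Mohr–Coulomb strength on the joint:
N' = W cosα − U = 728·cos37.9° − 297 = 277.5 kN/m
Driving force T = W sinα = 728·sin37.9° = 447.2 kN/m
Resisting force R = c_j·L + N'·tanφ_j = 3·18.0 + 277.5·tan44.0° = 54.0 + 267.9 = 321.9 kN/m
FS = R / T = 321.9 / 447.2 = 0.720

FS = 0.72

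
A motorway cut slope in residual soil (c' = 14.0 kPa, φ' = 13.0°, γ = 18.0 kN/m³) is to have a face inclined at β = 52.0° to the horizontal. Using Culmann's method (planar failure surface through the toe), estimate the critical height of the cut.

Culmann's analysis gives the critical failure plane at α_cr = (β + φ')/2 = (52.0 + 13.0)/2 = 32.5°, and the critical height
H_c = (4c'/γ) · sinβ cosφ' / [1 − cos(β − φ')]
    = (4·14.0/18.0) · sin52.0°·cos13.0° / [1 − cos(39.0°)]
    = 3.111 · 0.7880·0.9744 / [1 − 0.7771]
    = 3.111 · 0.7678 / 0.2229
    = 10.72 m

H_c = 10.72 m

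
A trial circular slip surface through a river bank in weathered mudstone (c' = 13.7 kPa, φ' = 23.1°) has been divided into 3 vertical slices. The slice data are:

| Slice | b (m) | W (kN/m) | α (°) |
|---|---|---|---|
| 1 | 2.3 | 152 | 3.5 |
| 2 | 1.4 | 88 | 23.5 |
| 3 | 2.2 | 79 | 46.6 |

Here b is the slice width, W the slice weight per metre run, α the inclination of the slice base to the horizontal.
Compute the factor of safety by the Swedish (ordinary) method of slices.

FS = 2.15

Ordinary method of slices: FS = Σ[c'·Δl_i + (W_i cosα_i)·tanφ'] / Σ W_i sinα_i, with Δl_i = b_i / cosα_i.
Slice 1: Δl = 2.3/cos3.5° = 2.304 m; N'_1 = 152·cos3.5° = 151.7; c'Δl = 31.57; W sinα = 9.3
Slice 2: Δl = 1.4/cos23.5° = 1.527 m; N'_2 = 88·cos23.5° = 80.7; c'Δl = 20.91; W sinα = 35.1
Slice 3: Δl = 2.2/cos46.6° = 3.202 m; N'_3 = 79·cos46.6° = 54.3; c'Δl = 43.87; W sinα = 57.4
Σc'Δl = 96.3 kN/m; ΣN' = 286.7 kN/m; ΣW sinα = 101.8 kN/m
Resisting = 96.3 + 286.7·tan23.1° = 96.3 + 122.3 = 218.6 kN/m
FS = 218.6 / 101.8 = 2.148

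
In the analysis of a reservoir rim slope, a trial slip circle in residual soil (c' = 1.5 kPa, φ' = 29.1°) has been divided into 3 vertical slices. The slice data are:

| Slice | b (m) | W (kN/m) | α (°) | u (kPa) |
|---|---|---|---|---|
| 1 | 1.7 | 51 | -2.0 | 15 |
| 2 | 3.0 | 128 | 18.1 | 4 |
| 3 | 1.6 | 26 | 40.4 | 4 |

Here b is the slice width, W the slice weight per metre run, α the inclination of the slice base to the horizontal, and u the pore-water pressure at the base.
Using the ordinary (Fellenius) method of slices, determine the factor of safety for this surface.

FS = 1.67

Ordinary method of slices: FS = Σ[c'·Δl_i + (W_i cosα_i − u_i·Δl_i)·tanφ'] / Σ W_i sinα_i, with Δl_i = b_i / cosα_i.
Slice 1: Δl = 1.7/cos(-2.0°) = 1.701 m; N'_1 = 51·cos(-2.0°) − 15·1.701 = 25.5; c'Δl = 2.55; W sinα = -1.8
Slice 2: Δl = 3.0/cos18.1° = 3.156 m; N'_2 = 128·cos18.1° − 4·3.156 = 109.0; c'Δl = 4.73; W sinα = 39.8
Slice 3: Δl = 1.6/cos40.4° = 2.101 m; N'_3 = 26·cos40.4° − 4·2.101 = 11.4; c'Δl = 3.15; W sinα = 16.9
Σc'Δl = 10.4 kN/m; ΣN' = 145.9 kN/m; ΣW sinα = 54.8 kN/m
Resisting = 10.4 + 145.9·tan29.1° = 10.4 + 81.2 = 91.6 kN/m
FS = 91.6 / 54.8 = 1.671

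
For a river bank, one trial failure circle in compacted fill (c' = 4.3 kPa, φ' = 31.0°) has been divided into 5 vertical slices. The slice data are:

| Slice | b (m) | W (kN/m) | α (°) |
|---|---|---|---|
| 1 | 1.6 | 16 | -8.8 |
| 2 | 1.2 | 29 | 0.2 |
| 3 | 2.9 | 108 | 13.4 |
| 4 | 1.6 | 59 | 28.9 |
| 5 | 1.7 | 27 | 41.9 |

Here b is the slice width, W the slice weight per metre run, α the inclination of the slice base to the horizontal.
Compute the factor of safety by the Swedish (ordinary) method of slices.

FS = 2.54

Ordinary method of slices: FS = Σ[c'·Δl_i + (W_i cosα_i)·tanφ'] / Σ W_i sinα_i, with Δl_i = b_i / cosα_i.
Slice 1: Δl = 1.6/cos(-8.8°) = 1.619 m; N'_1 = 16·cos(-8.8°) = 15.8; c'Δl = 6.96; W sinα = -2.4
Slice 2: Δl = 1.2/cos0.2° = 1.200 m; N'_2 = 29·cos0.2° = 29.0; c'Δl = 5.16; W sinα = 0.1
Slice 3: Δl = 2.9/cos13.4° = 2.981 m; N'_3 = 108·cos13.4° = 105.1; c'Δl = 12.82; W sinα = 25.0
Slice 4: Δl = 1.6/cos28.9° = 1.828 m; N'_4 = 59·cos28.9° = 51.7; c'Δl = 7.86; W sinα = 28.5
Slice 5: Δl = 1.7/cos41.9° = 2.284 m; N'_5 = 27·cos41.9° = 20.1; c'Δl = 9.82; W sinα = 18.0
Σc'Δl = 42.6 kN/m; ΣN' = 221.6 kN/m; ΣW sinα = 69.2 kN/m
Resisting = 42.6 + 221.6·tan31.0° = 42.6 + 133.2 = 175.8 kN/m
FS = 175.8 / 69.2 = 2.539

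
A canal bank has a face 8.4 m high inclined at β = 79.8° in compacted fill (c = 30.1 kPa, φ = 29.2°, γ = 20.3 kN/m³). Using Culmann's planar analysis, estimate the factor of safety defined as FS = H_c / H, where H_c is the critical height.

H_c = (4c/γ) · sinβ cosφ / [1 − cos(β − φ)]
    = (4·30.1/20.3) · sin79.8°·cos29.2° / [1 − cos50.6°]
    = 5.931 · 0.8591 / 0.3653 = 13.95 m
FS = H_c / H = 13.95 / 8.4 = 1.661

FS = 1.66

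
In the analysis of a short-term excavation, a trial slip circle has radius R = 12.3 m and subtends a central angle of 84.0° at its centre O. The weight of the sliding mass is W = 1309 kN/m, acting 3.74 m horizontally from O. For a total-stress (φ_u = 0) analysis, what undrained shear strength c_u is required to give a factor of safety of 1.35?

c_u = 29.8 kPa

FS = c_u·L_a·R / (W·d), so c_u = FS·W·d / (L_a·R).
Arc length L_a = R·θ = 12.3·(84.0°·π/180) = 12.3·1.4661 = 18.03 m
c_u = 1.35·1309·3.74 / (18.03·12.3) = 6609.1 / 221.80 = 29.80 kPa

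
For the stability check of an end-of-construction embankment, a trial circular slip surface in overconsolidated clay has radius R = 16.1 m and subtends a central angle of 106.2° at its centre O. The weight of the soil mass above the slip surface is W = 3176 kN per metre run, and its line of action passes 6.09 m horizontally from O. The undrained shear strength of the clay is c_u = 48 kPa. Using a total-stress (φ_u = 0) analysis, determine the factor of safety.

Taking moments about the centre O, the resisting moment is provided by the undrained shear strength acting along the arc:
Arc length L_a = R·θ = 16.1·(106.2°·π/180) = 16.1·1.8535 = 29.84 m
M_R = c_u·L_a·R = 48·29.84·16.1 = 23061.9 kN·m/m
M_D = W·d = 3176·6.09 = 19341.8 kN·m/m
FS = M_R / M_D = 23061.9 / 19341.8 = 1.192

FS = 1.19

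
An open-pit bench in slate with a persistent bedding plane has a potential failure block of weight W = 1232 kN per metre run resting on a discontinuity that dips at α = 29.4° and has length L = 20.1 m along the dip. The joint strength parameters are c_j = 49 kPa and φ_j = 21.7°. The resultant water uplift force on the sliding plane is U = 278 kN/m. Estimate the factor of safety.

Resolving the block weight along and normal to the plane and applying the Mohr–Coulomb strength on the joint:
N' = W cosα − U = 1232·cos29.4° − 278 = 795.3 kN/m
Driving force T = W sinα = 1232·sin29.4° = 604.8 kN/m
Resisting force R = c_j·L + N'·tanφ_j = 49·20.1 + 795.3·tan21.7° = 984.9 + 316.5 = 1301.4 kN/m
FS = R / T = 1301.4 / 604.8 = 2.152

FS = 2.15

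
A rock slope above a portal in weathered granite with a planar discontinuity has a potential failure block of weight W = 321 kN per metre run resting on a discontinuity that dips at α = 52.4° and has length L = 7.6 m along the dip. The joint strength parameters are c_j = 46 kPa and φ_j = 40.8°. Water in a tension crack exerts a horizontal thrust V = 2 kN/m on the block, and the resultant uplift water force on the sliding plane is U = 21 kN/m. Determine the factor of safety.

Resolving the block weight along and normal to the plane and applying the Mohr–Coulomb strength on the joint:
N' = W cosα − U − V sinα = 321·cos52.4° − 21 − 2·sin52.4° = 173.3 kN/m
Driving force T = W sinα + V cosα = 321·sin52.4° + 2·cos52.4° = 255.5 kN/m
Resisting force R = c_j·L + N'·tanφ_j = 46·7.6 + 173.3·tan40.8° = 349.6 + 149.6 = 499.2 kN/m
FS = R / T = 499.2 / 255.5 = 1.953

FS = 1.95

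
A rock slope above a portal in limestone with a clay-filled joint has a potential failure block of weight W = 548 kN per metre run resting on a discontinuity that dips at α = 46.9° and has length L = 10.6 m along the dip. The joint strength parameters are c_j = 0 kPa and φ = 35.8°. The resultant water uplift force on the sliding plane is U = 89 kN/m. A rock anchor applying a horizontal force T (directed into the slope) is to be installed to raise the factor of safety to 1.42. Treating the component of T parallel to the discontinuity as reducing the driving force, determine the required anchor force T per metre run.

T = 242 kN/m

Resolving forces along and normal to the sliding plane, with the horizontal anchor force T adding T·sinα to the effective normal force and T·cosα acting up the plane against the driving force:
FS = [c_jL + (W cosα − U + T sinα) tanφ] / [W sinα − T cosα]
Without the anchor: N' = 285.4 kN/m, driving T_d = 400.1 kN/m, resisting R = 0·10.6 + 285.4·tan35.8° = 205.9 kN/m, FS = 0.51.
Setting FS = 1.42 and solving for T:
1.42·(400.1 − T cos46.9°) = 205.9 + T sin46.9°·tan35.8°
T·(sin46.9°·tan35.8° + 1.42·cos46.9°) = 1.42·400.1 − 205.9
T·(0.7302·0.7212 + 1.42·0.6833) = 568.2 − 205.9 = 362.3
T·1.4969 = 362.3
T = 242.1 kN/m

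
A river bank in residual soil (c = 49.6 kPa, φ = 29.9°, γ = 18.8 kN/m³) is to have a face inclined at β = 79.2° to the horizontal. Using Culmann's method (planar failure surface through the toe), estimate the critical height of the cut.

H_c = 25.83 m

Culmann's analysis gives the critical failure plane at α_cr = (β + φ)/2 = (79.2 + 29.9)/2 = 54.5°, and the critical height
H_c = (4c/γ) · sinβ cosφ / [1 − cos(β − φ)]
    = (4·49.6/18.8) · sin79.2°·cos29.9° / [1 − cos(49.3°)]
    = 10.553 · 0.9823·0.8669 / [1 − 0.6521]
    = 10.553 · 0.8515 / 0.3479
    = 25.83 m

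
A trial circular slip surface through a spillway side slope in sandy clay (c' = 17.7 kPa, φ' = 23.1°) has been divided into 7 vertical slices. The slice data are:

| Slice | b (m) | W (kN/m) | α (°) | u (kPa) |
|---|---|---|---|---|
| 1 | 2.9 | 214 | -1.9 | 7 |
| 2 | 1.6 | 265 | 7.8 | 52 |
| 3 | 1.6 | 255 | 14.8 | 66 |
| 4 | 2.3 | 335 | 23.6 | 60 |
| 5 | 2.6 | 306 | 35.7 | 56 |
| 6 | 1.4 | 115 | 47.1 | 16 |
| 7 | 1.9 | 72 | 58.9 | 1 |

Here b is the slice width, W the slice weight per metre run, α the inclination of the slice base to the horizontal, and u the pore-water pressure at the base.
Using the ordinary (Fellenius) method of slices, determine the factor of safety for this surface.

Ordinary method of slices: FS = Σ[c'·Δl_i + (W_i cosα_i − u_i·Δl_i)·tanφ'] / Σ W_i sinα_i, with Δl_i = b_i / cosα_i.
Slice 1: Δl = 2.9/cos(-1.9°) = 2.902 m; N'_1 = 214·cos(-1.9°) − 7·2.902 = 193.6; c'Δl = 51.36; W sinα = -7.1
Slice 2: Δl = 1.6/cos7.8° = 1.615 m; N'_2 = 265·cos7.8° − 52·1.615 = 178.6; c'Δl = 28.58; W sinα = 36.0
Slice 3: Δl = 1.6/cos14.8° = 1.655 m; N'_3 = 255·cos14.8° − 66·1.655 = 137.3; c'Δl = 29.29; W sinα = 65.1
Slice 4: Δl = 2.3/cos23.6° = 2.510 m; N'_4 = 335·cos23.6° − 60·2.510 = 156.4; c'Δl = 44.43; W sinα = 134.1
Slice 5: Δl = 2.6/cos35.7° = 3.202 m; N'_5 = 306·cos35.7° − 56·3.202 = 69.2; c'Δl = 56.67; W sinα = 178.6
Slice 6: Δl = 1.4/cos47.1° = 2.057 m; N'_6 = 115·cos47.1° − 16·2.057 = 45.4; c'Δl = 36.40; W sinα = 84.2
Slice 7: Δl = 1.9/cos58.9° = 3.678 m; N'_7 = 72·cos58.9° − 1·3.678 = 33.5; c'Δl = 65.11; W sinα = 61.7
Σc'Δl = 311.8 kN/m; ΣN' = 813.9 kN/m; ΣW sinα = 552.6 kN/m
Resisting = 311.8 + 813.9·tan23.1° = 311.8 + 347.2 = 659.0 kN/m
FS = 659.0 / 552.6 = 1.193

FS = 1.19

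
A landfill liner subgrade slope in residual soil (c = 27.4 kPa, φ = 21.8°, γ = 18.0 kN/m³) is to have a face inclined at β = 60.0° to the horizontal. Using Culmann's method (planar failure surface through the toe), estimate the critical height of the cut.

H_c = 22.86 m

Culmann's analysis gives the critical failure plane at α_cr = (β + φ)/2 = (60.0 + 21.8)/2 = 40.9°, and the critical height
H_c = (4c/γ) · sinβ cosφ / [1 − cos(β − φ)]
    = (4·27.4/18.0) · sin60.0°·cos21.8° / [1 − cos(38.2°)]
    = 6.089 · 0.8660·0.9285 / [1 − 0.7859]
    = 6.089 · 0.8041 / 0.2141
    = 22.86 m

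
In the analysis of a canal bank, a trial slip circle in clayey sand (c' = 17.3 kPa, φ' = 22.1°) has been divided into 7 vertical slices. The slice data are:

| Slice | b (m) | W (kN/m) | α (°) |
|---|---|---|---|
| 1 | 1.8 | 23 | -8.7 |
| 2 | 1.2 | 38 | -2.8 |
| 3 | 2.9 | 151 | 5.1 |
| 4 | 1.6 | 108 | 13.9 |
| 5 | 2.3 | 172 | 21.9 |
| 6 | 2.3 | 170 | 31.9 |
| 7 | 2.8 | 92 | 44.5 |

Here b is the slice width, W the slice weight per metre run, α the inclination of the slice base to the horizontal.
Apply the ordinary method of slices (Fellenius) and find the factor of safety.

FS = 2.25

Ordinary method of slices: FS = Σ[c'·Δl_i + (W_i cosα_i)·tanφ'] / Σ W_i sinα_i, with Δl_i = b_i / cosα_i.
Slice 1: Δl = 1.8/cos(-8.7°) = 1.821 m; N'_1 = 23·cos(-8.7°) = 22.7; c'Δl = 31.50; W sinα = -3.5
Slice 2: Δl = 1.2/cos(-2.8°) = 1.201 m; N'_2 = 38·cos(-2.8°) = 38.0; c'Δl = 20.78; W sinα = -1.9
Slice 3: Δl = 2.9/cos5.1° = 2.912 m; N'_3 = 151·cos5.1° = 150.4; c'Δl = 50.37; W sinα = 13.4
Slice 4: Δl = 1.6/cos13.9° = 1.648 m; N'_4 = 108·cos13.9° = 104.8; c'Δl = 28.52; W sinα = 25.9
Slice 5: Δl = 2.3/cos21.9° = 2.479 m; N'_5 = 172·cos21.9° = 159.6; c'Δl = 42.88; W sinα = 64.2
Slice 6: Δl = 2.3/cos31.9° = 2.709 m; N'_6 = 170·cos31.9° = 144.3; c'Δl = 46.87; W sinα = 89.8
Slice 7: Δl = 2.8/cos44.5° = 3.926 m; N'_7 = 92·cos44.5° = 65.6; c'Δl = 67.91; W sinα = 64.5
Σc'Δl = 288.8 kN/m; ΣN' = 685.5 kN/m; ΣW sinα = 252.5 kN/m
Resisting = 288.8 + 685.5·tan22.1° = 288.8 + 278.3 = 567.2 kN/m
FS = 567.2 / 252.5 = 2.246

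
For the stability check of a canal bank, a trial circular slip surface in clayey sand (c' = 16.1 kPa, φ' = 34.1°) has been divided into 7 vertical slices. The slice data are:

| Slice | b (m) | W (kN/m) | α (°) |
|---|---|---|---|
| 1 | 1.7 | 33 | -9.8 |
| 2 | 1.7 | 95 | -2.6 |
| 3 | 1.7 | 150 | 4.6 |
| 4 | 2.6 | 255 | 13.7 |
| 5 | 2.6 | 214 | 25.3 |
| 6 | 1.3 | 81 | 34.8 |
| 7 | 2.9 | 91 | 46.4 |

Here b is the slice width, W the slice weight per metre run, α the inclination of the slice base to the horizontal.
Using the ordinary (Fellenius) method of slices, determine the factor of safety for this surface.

Ordinary method of slices: FS = Σ[c'·Δl_i + (W_i cosα_i)·tanφ'] / Σ W_i sinα_i, with Δl_i = b_i / cosα_i.
Slice 1: Δl = 1.7/cos(-9.8°) = 1.725 m; N'_1 = 33·cos(-9.8°) = 32.5; c'Δl = 27.78; W sinα = -5.6
Slice 2: Δl = 1.7/cos(-2.6°) = 1.702 m; N'_2 = 95·cos(-2.6°) = 94.9; c'Δl = 27.40; W sinα = -4.3
Slice 3: Δl = 1.7/cos4.6° = 1.705 m; N'_3 = 150·cos4.6° = 149.5; c'Δl = 27.46; W sinα = 12.0
Slice 4: Δl = 2.6/cos13.7° = 2.676 m; N'_4 = 255·cos13.7° = 247.7; c'Δl = 43.09; W sinα = 60.4
Slice 5: Δl = 2.6/cos25.3° = 2.876 m; N'_5 = 214·cos25.3° = 193.5; c'Δl = 46.30; W sinα = 91.5
Slice 6: Δl = 1.3/cos34.8° = 1.583 m; N'_6 = 81·cos34.8° = 66.5; c'Δl = 25.49; W sinα = 46.2
Slice 7: Δl = 2.9/cos46.4° = 4.205 m; N'_7 = 91·cos46.4° = 62.8; c'Δl = 67.70; W sinα = 65.9
Σc'Δl = 265.2 kN/m; ΣN' = 847.4 kN/m; ΣW sinα = 266.1 kN/m
Resisting = 265.2 + 847.4·tan34.1° = 265.2 + 573.7 = 839.0 kN/m
FS = 839.0 / 266.1 = 3.153

FS = 3.15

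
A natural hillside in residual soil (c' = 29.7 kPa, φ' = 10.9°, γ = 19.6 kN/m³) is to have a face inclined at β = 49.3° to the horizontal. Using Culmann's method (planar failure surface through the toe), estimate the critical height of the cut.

H_c = 20.86 m

Culmann's analysis gives the critical failure plane at α_cr = (β + φ')/2 = (49.3 + 10.9)/2 = 30.1°, and the critical height
H_c = (4c'/γ) · sinβ cosφ' / [1 − cos(β − φ')]
    = (4·29.7/19.6) · sin49.3°·cos10.9° / [1 − cos(38.4°)]
    = 6.061 · 0.7581·0.9820 / [1 − 0.7837]
    = 6.061 · 0.7445 / 0.2163
    = 20.86 m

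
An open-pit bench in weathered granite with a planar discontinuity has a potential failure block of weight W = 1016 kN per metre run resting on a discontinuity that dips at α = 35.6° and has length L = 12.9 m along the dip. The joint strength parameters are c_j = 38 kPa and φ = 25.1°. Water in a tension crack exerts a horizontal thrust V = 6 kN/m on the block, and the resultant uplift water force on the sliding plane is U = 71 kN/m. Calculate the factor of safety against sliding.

FS = 1.41

Resolving the block weight along and normal to the plane and applying the Mohr–Coulomb strength on the joint:
N' = W cosα − U − V sinα = 1016·cos35.6° − 71 − 6·sin35.6° = 751.6 kN/m
Driving force T = W sinα + V cosα = 1016·sin35.6° + 6·cos35.6° = 596.3 kN/m
Resisting force R = c_j·L + N'·tanφ = 38·12.9 + 751.6·tan25.1° = 490.2 + 352.1 = 842.3 kN/m
FS = R / T = 842.3 / 596.3 = 1.412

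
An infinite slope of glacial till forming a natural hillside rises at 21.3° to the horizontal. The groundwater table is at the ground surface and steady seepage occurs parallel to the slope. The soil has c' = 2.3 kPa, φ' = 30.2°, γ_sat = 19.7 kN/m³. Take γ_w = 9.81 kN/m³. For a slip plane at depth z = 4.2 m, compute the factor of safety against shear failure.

With seepage parallel to the slope and the water table at the surface, the effective normal stress on the slip plane uses the buoyant unit weight γ' = γ_sat − γ_w while the driving shear stress uses γ_sat:
FS = [c' + γ' z cos²β tanφ'] / [γ_sat z sinβ cosβ]
γ' = 19.7 − 9.81 = 9.89 kN/m³
Numerator = 2.3 + 9.89·4.2·cos²21.3°·tan30.2° = 2.3 + 9.89·4.2·0.8680·0.5820 = 23.286 kPa
Denominator = 19.7·4.2·sin21.3°·cos21.3° = 19.7·4.2·0.3633·0.9317 = 28.002 kPa
FS = 23.286 / 28.002 = 0.832

FS = 0.83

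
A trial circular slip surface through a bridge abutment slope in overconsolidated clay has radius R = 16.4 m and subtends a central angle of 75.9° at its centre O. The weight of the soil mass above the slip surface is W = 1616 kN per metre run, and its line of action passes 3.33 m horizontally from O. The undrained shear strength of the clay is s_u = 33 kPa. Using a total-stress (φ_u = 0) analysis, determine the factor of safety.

FS = 2.18

Taking moments about the centre O, the resisting moment is provided by the undrained shear strength acting along the arc:
Arc length L_a = R·θ = 16.4·(75.9°·π/180) = 16.4·1.3247 = 21.73 m
M_R = s_u·L_a·R = 33·21.73·16.4 = 11757.7 kN·m/m
M_D = W·d = 1616·3.33 = 5381.3 kN·m/m
FS = M_R / M_D = 11757.7 / 5381.3 = 2.185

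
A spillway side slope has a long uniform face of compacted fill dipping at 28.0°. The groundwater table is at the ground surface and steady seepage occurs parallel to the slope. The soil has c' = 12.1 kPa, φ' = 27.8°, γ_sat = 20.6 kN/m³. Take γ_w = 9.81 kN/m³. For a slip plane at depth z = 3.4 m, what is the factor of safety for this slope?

With seepage parallel to the slope and the water table at the surface, the effective normal stress on the slip plane uses the buoyant unit weight γ' = γ_sat − γ_w while the driving shear stress uses γ_sat:
FS = [c' + γ' z cos²β tanφ'] / [γ_sat z sinβ cosβ]
γ' = 20.6 − 9.81 = 10.79 kN/m³
Numerator = 12.1 + 10.79·3.4·cos²28.0°·tan27.8° = 12.1 + 10.79·3.4·0.7796·0.5272 = 27.179 kPa
Denominator = 20.6·3.4·sin28.0°·cos28.0° = 20.6·3.4·0.4695·0.8829 = 29.033 kPa
FS = 27.179 / 29.033 = 0.936

FS = 0.94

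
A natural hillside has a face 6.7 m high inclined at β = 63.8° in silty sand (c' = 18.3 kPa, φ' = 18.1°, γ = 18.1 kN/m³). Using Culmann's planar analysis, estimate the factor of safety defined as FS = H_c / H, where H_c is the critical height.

FS = 1.71

H_c = (4c'/γ) · sinβ cosφ' / [1 − cos(β − φ')]
    = (4·18.3/18.1) · sin63.8°·cos18.1° / [1 − cos45.7°]
    = 4.044 · 0.8529 / 0.3016 = 11.44 m
FS = H_c / H = 11.44 / 6.7 = 1.707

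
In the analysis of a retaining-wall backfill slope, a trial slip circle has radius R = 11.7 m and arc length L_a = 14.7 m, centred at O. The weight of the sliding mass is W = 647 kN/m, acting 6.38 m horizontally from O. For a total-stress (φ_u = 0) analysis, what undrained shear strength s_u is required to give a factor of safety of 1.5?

FS = s_u·L_a·R / (W·d), so s_u = FS·W·d / (L_a·R).
s_u = 1.5·647·6.38 / (14.70·11.7) = 6191.8 / 171.99 = 36.00 kPa

s_u = 36.0 kPa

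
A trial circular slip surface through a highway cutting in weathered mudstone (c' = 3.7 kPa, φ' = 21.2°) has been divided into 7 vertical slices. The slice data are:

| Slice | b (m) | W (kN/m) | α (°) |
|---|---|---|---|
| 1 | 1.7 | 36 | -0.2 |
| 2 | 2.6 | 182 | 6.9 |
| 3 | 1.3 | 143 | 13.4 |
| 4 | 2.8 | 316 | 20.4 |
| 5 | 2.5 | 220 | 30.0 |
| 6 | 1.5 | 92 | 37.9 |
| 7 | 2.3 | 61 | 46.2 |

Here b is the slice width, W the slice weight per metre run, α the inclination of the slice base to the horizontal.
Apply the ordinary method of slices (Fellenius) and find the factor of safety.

Ordinary method of slices: FS = Σ[c'·Δl_i + (W_i cosα_i)·tanφ'] / Σ W_i sinα_i, with Δl_i = b_i / cosα_i.
Slice 1: Δl = 1.7/cos(-0.2°) = 1.700 m; N'_1 = 36·cos(-0.2°) = 36.0; c'Δl = 6.29; W sinα = -0.1
Slice 2: Δl = 2.6/cos6.9° = 2.619 m; N'_2 = 182·cos6.9° = 180.7; c'Δl = 9.69; W sinα = 21.9
Slice 3: Δl = 1.3/cos13.4° = 1.336 m; N'_3 = 143·cos13.4° = 139.1; c'Δl = 4.94; W sinα = 33.1
Slice 4: Δl = 2.8/cos20.4° = 2.987 m; N'_4 = 316·cos20.4° = 296.2; c'Δl = 11.05; W sinα = 110.1
Slice 5: Δl = 2.5/cos30.0° = 2.887 m; N'_5 = 220·cos30.0° = 190.5; c'Δl = 10.68; W sinα = 110.0
Slice 6: Δl = 1.5/cos37.9° = 1.901 m; N'_6 = 92·cos37.9° = 72.6; c'Δl = 7.03; W sinα = 56.5
Slice 7: Δl = 2.3/cos46.2° = 3.323 m; N'_7 = 61·cos46.2° = 42.2; c'Δl = 12.30; W sinα = 44.0
Σc'Δl = 62.0 kN/m; ΣN' = 957.3 kN/m; ΣW sinα = 375.6 kN/m
Resisting = 62.0 + 957.3·tan21.2° = 62.0 + 371.3 = 433.3 kN/m
FS = 433.3 / 375.6 = 1.154

FS = 1.15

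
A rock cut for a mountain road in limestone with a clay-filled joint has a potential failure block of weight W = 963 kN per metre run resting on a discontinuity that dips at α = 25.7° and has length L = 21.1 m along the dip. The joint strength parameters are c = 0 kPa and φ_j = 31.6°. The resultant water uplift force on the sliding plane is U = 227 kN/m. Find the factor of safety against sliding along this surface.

FS = 0.94

Resolving the block weight along and normal to the plane and applying the Mohr–Coulomb strength on the joint:
N' = W cosα − U = 963·cos25.7° − 227 = 640.7 kN/m
Driving force T = W sinα = 963·sin25.7° = 417.6 kN/m
Resisting force R = c·L + N'·tanφ_j = 0·21.1 + 640.7·tan31.6° = 0.0 + 394.2 = 394.2 kN/m
FS = R / T = 394.2 / 417.6 = 0.944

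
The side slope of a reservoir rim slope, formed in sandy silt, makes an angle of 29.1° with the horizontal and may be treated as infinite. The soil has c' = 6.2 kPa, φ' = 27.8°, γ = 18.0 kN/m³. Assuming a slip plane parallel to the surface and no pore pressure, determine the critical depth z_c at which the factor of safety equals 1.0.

Setting FS = 1.00 in FS = [c' + γz cos²β tanφ'] / [γz sinβ cosβ] and solving for z:
z = c' / [γ cosβ (FS·sinβ − cosβ·tanφ')]
  = 6.2 / [18.0·cos29.1°·(1.00·sin29.1° − cos29.1°·tan27.8°)]
  = 6.2 / [18.0·0.8738·(1.00·0.4863 − 0.8738·0.5272)]
  = 6.2 / 0.4034 = 15.370 m

z_c = 15.37 m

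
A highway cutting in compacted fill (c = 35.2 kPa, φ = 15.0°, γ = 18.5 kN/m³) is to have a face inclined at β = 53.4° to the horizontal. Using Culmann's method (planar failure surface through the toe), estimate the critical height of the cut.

Culmann's analysis gives the critical failure plane at α_cr = (β + φ)/2 = (53.4 + 15.0)/2 = 34.2°, and the critical height
H_c = (4c/γ) · sinβ cosφ / [1 − cos(β − φ)]
    = (4·35.2/18.5) · sin53.4°·cos15.0° / [1 − cos(38.4°)]
    = 7.611 · 0.8028·0.9659 / [1 − 0.7837]
    = 7.611 · 0.7755 / 0.2163
    = 27.28 m

H_c = 27.28 m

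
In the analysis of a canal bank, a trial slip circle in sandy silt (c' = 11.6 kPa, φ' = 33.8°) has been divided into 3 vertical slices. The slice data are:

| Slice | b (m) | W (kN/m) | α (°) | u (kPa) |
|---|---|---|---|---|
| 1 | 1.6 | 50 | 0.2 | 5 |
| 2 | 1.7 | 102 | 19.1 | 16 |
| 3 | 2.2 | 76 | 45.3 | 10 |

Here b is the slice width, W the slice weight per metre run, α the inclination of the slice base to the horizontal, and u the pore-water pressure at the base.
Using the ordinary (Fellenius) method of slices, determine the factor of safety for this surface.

Ordinary method of slices: FS = Σ[c'·Δl_i + (W_i cosα_i − u_i·Δl_i)·tanφ'] / Σ W_i sinα_i, with Δl_i = b_i / cosα_i.
Slice 1: Δl = 1.6/cos0.2° = 1.600 m; N'_1 = 50·cos0.2° − 5·1.600 = 42.0; c'Δl = 18.56; W sinα = 0.2
Slice 2: Δl = 1.7/cos19.1° = 1.799 m; N'_2 = 102·cos19.1° − 16·1.799 = 67.6; c'Δl = 20.87; W sinα = 33.4
Slice 3: Δl = 2.2/cos45.3° = 3.128 m; N'_3 = 76·cos45.3° − 10·3.128 = 22.2; c'Δl = 36.28; W sinα = 54.0
Σc'Δl = 75.7 kN/m; ΣN' = 131.8 kN/m; ΣW sinα = 87.6 kN/m
Resisting = 75.7 + 131.8·tan33.8° = 75.7 + 88.2 = 163.9 kN/m
FS = 163.9 / 87.6 = 1.872

FS = 1.87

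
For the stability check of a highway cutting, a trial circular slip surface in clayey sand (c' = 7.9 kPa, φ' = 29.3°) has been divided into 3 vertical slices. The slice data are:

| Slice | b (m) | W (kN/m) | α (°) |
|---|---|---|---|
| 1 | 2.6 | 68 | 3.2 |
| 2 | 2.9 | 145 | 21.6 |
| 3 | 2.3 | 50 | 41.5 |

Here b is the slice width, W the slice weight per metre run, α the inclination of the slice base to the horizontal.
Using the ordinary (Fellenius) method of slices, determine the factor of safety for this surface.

FS = 2.26

Ordinary method of slices: FS = Σ[c'·Δl_i + (W_i cosα_i)·tanφ'] / Σ W_i sinα_i, with Δl_i = b_i / cosα_i.
Slice 1: Δl = 2.6/cos3.2° = 2.604 m; N'_1 = 68·cos3.2° = 67.9; c'Δl = 20.57; W sinα = 3.8
Slice 2: Δl = 2.9/cos21.6° = 3.119 m; N'_2 = 145·cos21.6° = 134.8; c'Δl = 24.64; W sinα = 53.4
Slice 3: Δl = 2.3/cos41.5° = 3.071 m; N'_3 = 50·cos41.5° = 37.4; c'Δl = 24.26; W sinα = 33.1
Σc'Δl = 69.5 kN/m; ΣN' = 240.2 kN/m; ΣW sinα = 90.3 kN/m
Resisting = 69.5 + 240.2·tan29.3° = 69.5 + 134.8 = 204.2 kN/m
FS = 204.2 / 90.3 = 2.262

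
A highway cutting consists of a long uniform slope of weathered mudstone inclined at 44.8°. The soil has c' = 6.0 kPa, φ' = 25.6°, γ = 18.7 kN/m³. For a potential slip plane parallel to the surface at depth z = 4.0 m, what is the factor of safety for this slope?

FS = 0.64

For an infinite slope with a slip plane parallel to the surface (no pore pressure): FS = [c' + γz cos²β tanφ'] / [γz sinβ cosβ].
γz = 18.7·4.0 = 74.80 kN/m²
Numerator = 6.0 + 74.80·cos²44.8°·tan25.6° = 6.0 + 74.80·0.5035·0.4791 = 24.044 kPa
Denominator = 74.80·sin44.8°·cos44.8° = 74.80·0.7046·0.7096 = 37.399 kPa
FS = 24.044 / 37.399 = 0.643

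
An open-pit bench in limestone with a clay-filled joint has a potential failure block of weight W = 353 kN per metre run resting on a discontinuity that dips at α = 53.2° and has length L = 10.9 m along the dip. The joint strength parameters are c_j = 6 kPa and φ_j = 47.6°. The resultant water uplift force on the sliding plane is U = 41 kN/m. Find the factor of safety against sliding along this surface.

FS = 0.89

Resolving the block weight along and normal to the plane and applying the Mohr–Coulomb strength on the joint:
N' = W cosα − U = 353·cos53.2° − 41 = 170.5 kN/m
Driving force T = W sinα = 353·sin53.2° = 282.7 kN/m
Resisting force R = c_j·L + N'·tanφ_j = 6·10.9 + 170.5·tan47.6° = 65.4 + 186.7 = 252.1 kN/m
FS = R / T = 252.1 / 282.7 = 0.892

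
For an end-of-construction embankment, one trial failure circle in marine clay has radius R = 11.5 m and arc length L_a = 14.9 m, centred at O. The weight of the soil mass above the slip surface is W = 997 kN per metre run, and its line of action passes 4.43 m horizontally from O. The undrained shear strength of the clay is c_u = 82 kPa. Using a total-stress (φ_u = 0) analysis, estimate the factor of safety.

Taking moments about the centre O, the resisting moment is provided by the undrained shear strength acting along the arc:
M_R = c_u·L_a·R = 82·14.90·11.5 = 14050.7 kN·m/m
M_D = W·d = 997·4.43 = 4416.7 kN·m/m
FS = M_R / M_D = 14050.7 / 4416.7 = 3.181

FS = 3.18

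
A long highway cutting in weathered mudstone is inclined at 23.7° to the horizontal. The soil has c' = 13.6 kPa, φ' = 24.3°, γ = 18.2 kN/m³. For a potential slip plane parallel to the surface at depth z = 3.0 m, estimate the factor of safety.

For an infinite slope with a slip plane parallel to the surface (no pore pressure): FS = [c' + γz cos²β tanφ'] / [γz sinβ cosβ].
γz = 18.2·3.0 = 54.60 kN/m²
Numerator = 13.6 + 54.60·cos²23.7°·tan24.3° = 13.6 + 54.60·0.8384·0.4515 = 34.270 kPa
Denominator = 54.60·sin23.7°·cos23.7° = 54.60·0.4019·0.9157 = 20.095 kPa
FS = 34.270 / 20.095 = 1.705

FS = 1.71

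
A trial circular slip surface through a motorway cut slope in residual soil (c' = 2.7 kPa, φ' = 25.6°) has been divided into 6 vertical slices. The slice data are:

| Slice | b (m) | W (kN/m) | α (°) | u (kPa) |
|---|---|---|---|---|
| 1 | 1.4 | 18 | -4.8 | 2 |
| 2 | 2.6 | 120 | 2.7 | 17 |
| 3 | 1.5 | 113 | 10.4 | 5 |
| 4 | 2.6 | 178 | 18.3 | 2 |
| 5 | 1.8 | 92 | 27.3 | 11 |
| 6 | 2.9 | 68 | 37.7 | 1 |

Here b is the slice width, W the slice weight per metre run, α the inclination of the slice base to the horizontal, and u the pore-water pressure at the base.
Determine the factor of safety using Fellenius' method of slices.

FS = 1.59

Ordinary method of slices: FS = Σ[c'·Δl_i + (W_i cosα_i − u_i·Δl_i)·tanφ'] / Σ W_i sinα_i, with Δl_i = b_i / cosα_i.
Slice 1: Δl = 1.4/cos(-4.8°) = 1.405 m; N'_1 = 18·cos(-4.8°) − 2·1.405 = 15.1; c'Δl = 3.79; W sinα = -1.5
Slice 2: Δl = 2.6/cos2.7° = 2.603 m; N'_2 = 120·cos2.7° − 17·2.603 = 75.6; c'Δl = 7.03; W sinα = 5.7
Slice 3: Δl = 1.5/cos10.4° = 1.525 m; N'_3 = 113·cos10.4° − 5·1.525 = 103.5; c'Δl = 4.12; W sinα = 20.4
Slice 4: Δl = 2.6/cos18.3° = 2.738 m; N'_4 = 178·cos18.3° − 2·2.738 = 163.5; c'Δl = 7.39; W sinα = 55.9
Slice 5: Δl = 1.8/cos27.3° = 2.026 m; N'_5 = 92·cos27.3° − 11·2.026 = 59.5; c'Δl = 5.47; W sinα = 42.2
Slice 6: Δl = 2.9/cos37.7° = 3.665 m; N'_6 = 68·cos37.7° − 1·3.665 = 50.1; c'Δl = 9.90; W sinα = 41.6
Σc'Δl = 37.7 kN/m; ΣN' = 467.4 kN/m; ΣW sinα = 164.2 kN/m
Resisting = 37.7 + 467.4·tan25.6° = 37.7 + 223.9 = 261.6 kN/m
FS = 261.6 / 164.2 = 1.593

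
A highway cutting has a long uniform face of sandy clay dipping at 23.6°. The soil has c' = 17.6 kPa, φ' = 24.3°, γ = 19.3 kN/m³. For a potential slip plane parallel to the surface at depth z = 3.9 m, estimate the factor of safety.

For an infinite slope with a slip plane parallel to the surface (no pore pressure): FS = [c' + γz cos²β tanφ'] / [γz sinβ cosβ].
γz = 19.3·3.9 = 75.27 kN/m²
Numerator = 17.6 + 75.27·cos²23.6°·tan24.3° = 17.6 + 75.27·0.8397·0.4515 = 46.139 kPa
Denominator = 75.27·sin23.6°·cos23.6° = 75.27·0.4003·0.9164 = 27.614 kPa
FS = 46.139 / 27.614 = 1.671

FS = 1.67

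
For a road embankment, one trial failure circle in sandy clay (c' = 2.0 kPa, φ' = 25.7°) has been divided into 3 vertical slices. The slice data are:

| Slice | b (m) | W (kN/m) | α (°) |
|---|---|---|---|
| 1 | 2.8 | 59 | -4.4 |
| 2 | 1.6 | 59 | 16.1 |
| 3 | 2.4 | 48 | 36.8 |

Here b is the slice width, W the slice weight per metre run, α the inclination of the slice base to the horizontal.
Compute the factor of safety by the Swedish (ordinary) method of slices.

FS = 2.19

Ordinary method of slices: FS = Σ[c'·Δl_i + (W_i cosα_i)·tanφ'] / Σ W_i sinα_i, with Δl_i = b_i / cosα_i.
Slice 1: Δl = 2.8/cos(-4.4°) = 2.808 m; N'_1 = 59·cos(-4.4°) = 58.8; c'Δl = 5.62; W sinα = -4.5
Slice 2: Δl = 1.6/cos16.1° = 1.665 m; N'_2 = 59·cos16.1° = 56.7; c'Δl = 3.33; W sinα = 16.4
Slice 3: Δl = 2.4/cos36.8° = 2.997 m; N'_3 = 48·cos36.8° = 38.4; c'Δl = 5.99; W sinα = 28.8
Σc'Δl = 14.9 kN/m; ΣN' = 153.9 kN/m; ΣW sinα = 40.6 kN/m
Resisting = 14.9 + 153.9·tan25.7° = 14.9 + 74.1 = 89.0 kN/m
FS = 89.0 / 40.6 = 2.194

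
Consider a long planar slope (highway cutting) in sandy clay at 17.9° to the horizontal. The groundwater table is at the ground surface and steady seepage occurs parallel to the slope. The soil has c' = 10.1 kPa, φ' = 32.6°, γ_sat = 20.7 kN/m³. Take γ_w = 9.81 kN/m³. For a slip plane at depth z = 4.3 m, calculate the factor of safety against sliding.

FS = 1.43

With seepage parallel to the slope and the water table at the surface, the effective normal stress on the slip plane uses the buoyant unit weight γ' = γ_sat − γ_w while the driving shear stress uses γ_sat:
FS = [c' + γ' z cos²β tanφ'] / [γ_sat z sinβ cosβ]
γ' = 20.7 − 9.81 = 10.89 kN/m³
Numerator = 10.1 + 10.89·4.3·cos²17.9°·tan32.6° = 10.1 + 10.89·4.3·0.9055·0.6395 = 37.218 kPa
Denominator = 20.7·4.3·sin17.9°·cos17.9° = 20.7·4.3·0.3074·0.9516 = 26.034 kPa
FS = 37.218 / 26.034 = 1.430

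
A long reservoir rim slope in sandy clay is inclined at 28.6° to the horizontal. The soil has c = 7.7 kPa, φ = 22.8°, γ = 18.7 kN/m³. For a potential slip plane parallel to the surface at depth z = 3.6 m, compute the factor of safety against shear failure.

FS = 1.04

For an infinite slope with a slip plane parallel to the surface (no pore pressure): FS = [c + γz cos²β tanφ] / [γz sinβ cosβ].
γz = 18.7·3.6 = 67.32 kN/m²
Numerator = 7.7 + 67.32·cos²28.6°·tan22.8° = 7.7 + 67.32·0.7709·0.4204 = 29.514 kPa
Denominator = 67.32·sin28.6°·cos28.6° = 67.32·0.4787·0.8780 = 28.293 kPa
FS = 29.514 / 28.293 = 1.043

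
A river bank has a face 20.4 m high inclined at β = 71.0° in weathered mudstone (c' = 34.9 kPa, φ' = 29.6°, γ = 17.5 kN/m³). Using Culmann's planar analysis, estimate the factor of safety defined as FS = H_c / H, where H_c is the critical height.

H_c = (4c'/γ) · sinβ cosφ' / [1 − cos(β − φ')]
    = (4·34.9/17.5) · sin71.0°·cos29.6° / [1 − cos41.4°]
    = 7.977 · 0.8221 / 0.2499 = 26.24 m
FS = H_c / H = 26.24 / 20.4 = 1.286

FS = 1.29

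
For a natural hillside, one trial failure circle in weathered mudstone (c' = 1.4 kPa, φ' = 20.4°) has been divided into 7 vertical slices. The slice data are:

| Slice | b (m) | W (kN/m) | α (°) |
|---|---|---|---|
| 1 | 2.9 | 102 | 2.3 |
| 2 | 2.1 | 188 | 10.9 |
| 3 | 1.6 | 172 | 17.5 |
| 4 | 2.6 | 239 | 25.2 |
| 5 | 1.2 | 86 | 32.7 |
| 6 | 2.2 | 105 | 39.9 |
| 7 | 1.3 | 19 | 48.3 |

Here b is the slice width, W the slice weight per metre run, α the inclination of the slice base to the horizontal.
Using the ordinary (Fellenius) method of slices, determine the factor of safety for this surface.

Ordinary method of slices: FS = Σ[c'·Δl_i + (W_i cosα_i)·tanφ'] / Σ W_i sinα_i, with Δl_i = b_i / cosα_i.
Slice 1: Δl = 2.9/cos2.3° = 2.902 m; N'_1 = 102·cos2.3° = 101.9; c'Δl = 4.06; W sinα = 4.1
Slice 2: Δl = 2.1/cos10.9° = 2.139 m; N'_2 = 188·cos10.9° = 184.6; c'Δl = 2.99; W sinα = 35.5
Slice 3: Δl = 1.6/cos17.5° = 1.678 m; N'_3 = 172·cos17.5° = 164.0; c'Δl = 2.35; W sinα = 51.7
Slice 4: Δl = 2.6/cos25.2° = 2.873 m; N'_4 = 239·cos25.2° = 216.3; c'Δl = 4.02; W sinα = 101.8
Slice 5: Δl = 1.2/cos32.7° = 1.426 m; N'_5 = 86·cos32.7° = 72.4; c'Δl = 2.00; W sinα = 46.5
Slice 6: Δl = 2.2/cos39.9° = 2.868 m; N'_6 = 105·cos39.9° = 80.6; c'Δl = 4.01; W sinα = 67.4
Slice 7: Δl = 1.3/cos48.3° = 1.954 m; N'_7 = 19·cos48.3° = 12.6; c'Δl = 2.74; W sinα = 14.2
Σc'Δl = 22.2 kN/m; ΣN' = 832.4 kN/m; ΣW sinα = 321.1 kN/m
Resisting = 22.2 + 832.4·tan20.4° = 22.2 + 309.6 = 331.7 kN/m
FS = 331.7 / 321.1 = 1.033

FS = 1.03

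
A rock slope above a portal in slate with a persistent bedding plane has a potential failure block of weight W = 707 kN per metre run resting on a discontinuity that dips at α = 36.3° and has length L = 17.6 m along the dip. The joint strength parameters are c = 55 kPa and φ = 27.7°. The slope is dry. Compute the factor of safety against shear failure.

Resolving the block weight along and normal to the plane and applying the Mohr–Coulomb strength on the joint:
N' = W cosα = 707·cos36.3° = 569.8 kN/m
Driving force T = W sinα = 707·sin36.3° = 418.6 kN/m
Resisting force R = c·L + N'·tanφ = 55·17.6 + 569.8·tan27.7° = 968.0 + 299.1 = 1267.1 kN/m
FS = R / T = 1267.1 / 418.6 = 3.027

FS = 3.03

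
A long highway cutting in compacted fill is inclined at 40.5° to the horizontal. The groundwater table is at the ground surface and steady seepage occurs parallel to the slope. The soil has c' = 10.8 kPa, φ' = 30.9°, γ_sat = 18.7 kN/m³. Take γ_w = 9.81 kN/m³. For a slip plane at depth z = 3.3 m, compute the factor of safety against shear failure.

FS = 0.69

With seepage parallel to the slope and the water table at the surface, the effective normal stress on the slip plane uses the buoyant unit weight γ' = γ_sat − γ_w while the driving shear stress uses γ_sat:
FS = [c' + γ' z cos²β tanφ'] / [γ_sat z sinβ cosβ]
γ' = 18.7 − 9.81 = 8.89 kN/m³
Numerator = 10.8 + 8.89·3.3·cos²40.5°·tan30.9° = 10.8 + 8.89·3.3·0.5782·0.5985 = 20.952 kPa
Denominator = 18.7·3.3·sin40.5°·cos40.5° = 18.7·3.3·0.6494·0.7604 = 30.475 kPa
FS = 20.952 / 30.475 = 0.688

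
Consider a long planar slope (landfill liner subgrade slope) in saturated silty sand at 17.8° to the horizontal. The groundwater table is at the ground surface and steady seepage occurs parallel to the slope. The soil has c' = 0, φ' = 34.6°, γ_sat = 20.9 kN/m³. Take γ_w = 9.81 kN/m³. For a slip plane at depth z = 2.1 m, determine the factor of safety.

FS = 1.14

With seepage parallel to the slope and the water table at the surface, the effective normal stress on the slip plane uses the buoyant unit weight γ' = γ_sat − γ_w while the driving shear stress uses γ_sat:
FS = [c' + γ' z cos²β tanφ'] / [γ_sat z sinβ cosβ]
(For c' = 0 this reduces to FS = (γ'/γ_sat)·tanφ'/tanβ.)
γ' = 20.9 − 9.81 = 11.09 kN/m³
Numerator = 0.0 + 11.09·2.1·cos²17.8°·tan34.6° = 0.0 + 11.09·2.1·0.9066·0.6899 = 14.565 kPa
Denominator = 20.9·2.1·sin17.8°·cos17.8° = 20.9·2.1·0.3057·0.9521 = 12.775 kPa
FS = 14.565 / 12.775 = 1.140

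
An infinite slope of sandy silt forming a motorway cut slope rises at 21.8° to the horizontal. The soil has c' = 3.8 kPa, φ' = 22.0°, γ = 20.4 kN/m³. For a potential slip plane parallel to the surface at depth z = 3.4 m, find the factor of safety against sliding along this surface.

For an infinite slope with a slip plane parallel to the surface (no pore pressure): FS = [c' + γz cos²β tanφ'] / [γz sinβ cosβ].
γz = 20.4·3.4 = 69.36 kN/m²
Numerator = 3.8 + 69.36·cos²21.8°·tan22.0° = 3.8 + 69.36·0.8621·0.4040 = 27.958 kPa
Denominator = 69.36·sin21.8°·cos21.8° = 69.36·0.3714·0.9285 = 23.916 kPa
FS = 27.958 / 23.916 = 1.169

FS = 1.17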